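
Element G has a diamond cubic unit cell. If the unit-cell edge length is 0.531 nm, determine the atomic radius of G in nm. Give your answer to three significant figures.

0.115 nm

In a diamond cubic lattice, nearest neighbors lie along the body diagonal with √3·a = 8r.
r = √3·a/8 = 1.7321 × 0.531 / 8 = 0.115 nm.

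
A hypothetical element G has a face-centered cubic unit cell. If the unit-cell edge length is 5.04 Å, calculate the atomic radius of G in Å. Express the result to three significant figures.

In an FCC lattice, atoms touch along the face diagonal, so √2·a = 4r.
r = √2·a/4 = 1.4142 × 5.04 / 4 = 1.78 Å.

1.78 Å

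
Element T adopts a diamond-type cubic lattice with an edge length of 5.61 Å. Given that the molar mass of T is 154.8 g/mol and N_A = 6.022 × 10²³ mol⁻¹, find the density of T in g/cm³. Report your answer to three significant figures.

11.6 g/cm³

A diamond cubic unit cell contains Z = 8 atoms.
Cell volume: a³ = (5.61 Å)³ = (5.610 × 10^-8 cm)³ = 1.766 × 10^-22 cm³.
ρ = Z·M/(N_A·a³) = 8 × 154.8 / (6.022 × 10²³ × 1.766 × 10^-22) = 11.65 g/cm³.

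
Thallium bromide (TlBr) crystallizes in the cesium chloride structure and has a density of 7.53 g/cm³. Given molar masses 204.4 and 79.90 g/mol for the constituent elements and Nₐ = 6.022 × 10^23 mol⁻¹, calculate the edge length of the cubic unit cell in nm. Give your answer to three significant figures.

0.397 nm

M(TlBr) = 284.3 g/mol; Z = 1 formula unit per cell.
a³ = Z·M/(N_A·ρ) = 1 × 284.3 / (6.022 × 10²³ × 7.53) = 6.270 × 10^-23 cm³, so a = 3.973 × 10^-8 cm = 0.397 nm.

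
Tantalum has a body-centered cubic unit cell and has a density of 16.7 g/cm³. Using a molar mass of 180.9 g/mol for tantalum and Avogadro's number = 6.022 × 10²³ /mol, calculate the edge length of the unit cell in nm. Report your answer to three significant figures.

0.330 nm

With Z = 2 atoms per BCC cell, a³ = Z·M/(N_A·ρ) = 2 × 180.9 / (6.022 × 10²³ × 16.70 g/cm³) = 3.598 × 10^-23 cm³.
a = (3.598 × 10^-23)^(1/3) = 3.301 × 10^-8 cm = 0.330 nm.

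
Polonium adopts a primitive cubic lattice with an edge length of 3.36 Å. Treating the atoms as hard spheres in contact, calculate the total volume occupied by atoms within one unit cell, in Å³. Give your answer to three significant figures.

19.9 Å³

In a simple cubic lattice atoms touch along the cell edge, so a = 2r, so r = 0.5000a = 1.680 Å.
V_atoms = Z × (4/3)πr³ = 1 × (4/3)π × (1.680)³ = 19.9 Å³.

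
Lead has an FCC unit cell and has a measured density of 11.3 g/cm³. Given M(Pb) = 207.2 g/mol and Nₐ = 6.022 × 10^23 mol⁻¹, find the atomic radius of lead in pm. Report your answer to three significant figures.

175 pm

For an FCC cell (Z = 4), a³ = Z·M/(N_A·ρ) = 4 × 207.2 / (6.022 × 10²³ × 11.30) = 1.218 × 10^-22 cm³, so a = 4.957 × 10^-8 cm = 495.7 pm.
Atoms touch along the face diagonal, so √2·a = 4r, so r = 0.3536 × a = 175 pm.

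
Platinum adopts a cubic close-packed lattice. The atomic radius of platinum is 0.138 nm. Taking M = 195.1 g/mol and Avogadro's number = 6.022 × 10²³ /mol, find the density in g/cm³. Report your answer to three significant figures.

In an FCC lattice, atoms touch along the face diagonal, so √2·a = 4r, giving a = 0.3903 nm = 3.903 × 10^-8 cm.
With Z = 4, ρ = Z·M/(N_A·a³) = 4 × 195.1 / (6.022 × 10²³ × 5.947 × 10^-23) = 21.79 g/cm³.

21.8 g/cm³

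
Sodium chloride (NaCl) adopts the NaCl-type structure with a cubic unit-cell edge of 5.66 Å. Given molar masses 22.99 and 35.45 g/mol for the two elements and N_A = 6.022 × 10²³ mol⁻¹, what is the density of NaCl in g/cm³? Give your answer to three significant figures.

The NaCl-type structure contains Z = 4 formula units per cell; M(NaCl) = 22.99 + 35.45 = 58.44 g/mol.
a³ = (5.660 × 10^-8 cm)³ = 1.813 × 10^-22 cm³.
ρ = 4 × 58.44 / (6.022 × 10²³ × 1.813 × 10^-22) = 2.141 g/cm³.

2.14 g/cm³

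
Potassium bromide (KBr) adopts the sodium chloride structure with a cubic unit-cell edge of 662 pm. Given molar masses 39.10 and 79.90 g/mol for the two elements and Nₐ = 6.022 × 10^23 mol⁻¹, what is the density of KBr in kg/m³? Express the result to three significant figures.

2720 kg/m³

The sodium chloride structure contains Z = 4 formula units per cell; M(KBr) = 39.10 + 79.90 = 119.0 g/mol.
a³ = (6.620 × 10^-8 cm)³ = 2.901 × 10^-22 cm³.
ρ = 4 × 119.0 / (6.022 × 10²³ × 2.901 × 10^-22) = 2.725 g/cm³ = 2720 kg/m³.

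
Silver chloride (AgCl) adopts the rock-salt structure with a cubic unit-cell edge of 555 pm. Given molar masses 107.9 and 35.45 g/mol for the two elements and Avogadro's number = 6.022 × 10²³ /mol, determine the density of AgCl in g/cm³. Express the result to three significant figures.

5.57 g/cm³

The rock-salt structure contains Z = 4 formula units per cell; M(AgCl) = 107.9 + 35.45 = 143.35 g/mol.
a³ = (5.550 × 10^-8 cm)³ = 1.710 × 10^-22 cm³.
ρ = 4 × 143.35 / (6.022 × 10²³ × 1.710 × 10^-22) = 5.570 g/cm³.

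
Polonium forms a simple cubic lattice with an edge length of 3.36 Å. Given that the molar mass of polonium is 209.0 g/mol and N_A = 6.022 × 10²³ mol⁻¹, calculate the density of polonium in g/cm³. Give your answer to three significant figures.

A simple cubic unit cell contains Z = 1 atom.
Cell volume: a³ = (3.36 Å)³ = (3.360 × 10^-8 cm)³ = 3.793 × 10^-23 cm³.
ρ = Z·M/(N_A·a³) = 1 × 209.0 / (6.022 × 10²³ × 3.793 × 10^-23) = 9.149 g/cm³.

9.15 g/cm³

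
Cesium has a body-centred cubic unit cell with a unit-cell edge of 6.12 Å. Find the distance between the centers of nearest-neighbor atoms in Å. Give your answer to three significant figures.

In a BCC structure, atoms touch along the body diagonal, so √3·a = 4r; the nearest-neighbor distance equals 2r = 0.8660·a.
d = 0.8660 × 6.12 = 5.30 Å.

5.30 Å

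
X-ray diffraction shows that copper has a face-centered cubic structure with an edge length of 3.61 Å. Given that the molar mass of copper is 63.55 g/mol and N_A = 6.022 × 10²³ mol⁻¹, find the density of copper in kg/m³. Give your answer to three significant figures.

An FCC unit cell contains Z = 4 atoms.
Cell volume: a³ = (3.61 Å)³ = (3.610 × 10^-8 cm)³ = 4.705 × 10^-23 cm³.
ρ = Z·M/(N_A·a³) = 4 × 63.55 / (6.022 × 10²³ × 4.705 × 10^-23) = 8.972 g/cm³ = 8970 kg/m³.

8970 kg/m³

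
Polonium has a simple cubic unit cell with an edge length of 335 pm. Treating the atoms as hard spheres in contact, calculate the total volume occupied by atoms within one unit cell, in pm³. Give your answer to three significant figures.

In a simple cubic lattice atoms touch along the cell edge, so a = 2r, so r = 0.5000a = 167.5 pm.
V_atoms = Z × (4/3)πr³ = 1 × (4/3)π × (167.5)³ = 1.97 × 10^7 pm³.

1.97 × 10^7 pm³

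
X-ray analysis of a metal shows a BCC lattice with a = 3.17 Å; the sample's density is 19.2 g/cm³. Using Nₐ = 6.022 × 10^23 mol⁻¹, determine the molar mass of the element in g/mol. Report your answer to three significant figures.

A BCC cell has Z = 2 atoms; a = 3.170 × 10^-8 cm.
M = ρ·N_A·a³/Z = 19.2 × 6.022 × 10²³ × 3.186 × 10^-23 / 2 = 184 g/mol.

184 g/mol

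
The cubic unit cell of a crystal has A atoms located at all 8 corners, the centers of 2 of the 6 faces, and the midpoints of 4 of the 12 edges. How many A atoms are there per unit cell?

3

Corner atoms are shared by 8 cells (1/8 each), face atoms by 2 (1/2 each), edge atoms by 4 (1/4 each).
Net atoms = 8 × 1/8 + 2 × 1/2 + 4 × 1/4 = 1 + 1 + 1 = 3.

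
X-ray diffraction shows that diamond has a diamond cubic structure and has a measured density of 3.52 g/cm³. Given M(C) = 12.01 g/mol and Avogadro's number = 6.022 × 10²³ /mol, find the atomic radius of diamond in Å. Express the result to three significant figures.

0.772 Å

For a diamond cubic cell (Z = 8), a³ = Z·M/(N_A·ρ) = 8 × 12.01 / (6.022 × 10²³ × 3.520) = 4.533 × 10^-23 cm³, so a = 3.565 × 10^-8 cm = 3.565 Å.
Nearest neighbors lie along the body diagonal with √3·a = 8r, so r = 0.2165 × a = 0.772 Å.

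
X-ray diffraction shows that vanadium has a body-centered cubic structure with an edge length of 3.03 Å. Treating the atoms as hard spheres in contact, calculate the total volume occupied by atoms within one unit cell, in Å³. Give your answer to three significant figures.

18.9 Å³

In a BCC lattice atoms touch along the body diagonal, so √3·a = 4r, so r = 0.4330a = 1.312 Å.
V_atoms = Z × (4/3)πr³ = 2 × (4/3)π × (1.312)³ = 18.9 Å³.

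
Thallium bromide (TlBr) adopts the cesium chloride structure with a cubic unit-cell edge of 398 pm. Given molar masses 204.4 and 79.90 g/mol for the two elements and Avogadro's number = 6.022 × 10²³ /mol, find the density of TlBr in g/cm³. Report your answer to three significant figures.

The cesium chloride structure contains Z = 1 formula unit per cell; M(TlBr) = 204.4 + 79.90 = 284.3 g/mol.
a³ = (3.980 × 10^-8 cm)³ = 6.304 × 10^-23 cm³.
ρ = 1 × 284.3 / (6.022 × 10²³ × 6.304 × 10^-23) = 7.488 g/cm³.

7.49 g/cm³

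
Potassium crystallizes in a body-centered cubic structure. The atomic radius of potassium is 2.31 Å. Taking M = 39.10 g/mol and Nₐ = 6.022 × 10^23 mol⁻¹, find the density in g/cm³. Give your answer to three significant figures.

0.855 g/cm³

In a BCC lattice, atoms touch along the body diagonal, so √3·a = 4r, giving a = 5.335 Å = 5.335 × 10^-8 cm.
With Z = 2, ρ = Z·M/(N_A·a³) = 2 × 39.10 / (6.022 × 10²³ × 1.518 × 10^-22) = 0.8553 g/cm³.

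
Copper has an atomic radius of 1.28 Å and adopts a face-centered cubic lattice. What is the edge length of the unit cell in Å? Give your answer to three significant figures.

In an FCC lattice, atoms touch along the face diagonal, so √2·a = 4r.
a = 4r/√2 = 4 × 1.28 / 1.4142 = 3.62 Å.

3.62 Å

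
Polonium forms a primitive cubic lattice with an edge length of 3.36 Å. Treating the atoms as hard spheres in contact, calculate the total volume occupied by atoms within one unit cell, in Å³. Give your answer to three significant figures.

In a simple cubic lattice atoms touch along the cell edge, so a = 2r, so r = 0.5000a = 1.680 Å.
V_atoms = Z × (4/3)πr³ = 1 × (4/3)π × (1.680)³ = 19.9 Å³.

19.9 Å³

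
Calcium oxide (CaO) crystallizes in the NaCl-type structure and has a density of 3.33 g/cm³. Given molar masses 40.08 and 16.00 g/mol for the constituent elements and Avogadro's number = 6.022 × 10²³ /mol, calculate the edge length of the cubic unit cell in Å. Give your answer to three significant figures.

4.82 Å

M(CaO) = 56.08 g/mol; Z = 4 formula units per cell.
a³ = Z·M/(N_A·ρ) = 4 × 56.08 / (6.022 × 10²³ × 3.33) = 1.119 × 10^-22 cm³, so a = 4.818 × 10^-8 cm = 4.82 Å.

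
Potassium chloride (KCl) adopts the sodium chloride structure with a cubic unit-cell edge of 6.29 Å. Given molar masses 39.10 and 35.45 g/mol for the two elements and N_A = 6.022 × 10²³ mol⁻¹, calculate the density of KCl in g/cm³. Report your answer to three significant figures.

1.99 g/cm³

The sodium chloride structure contains Z = 4 formula units per cell; M(KCl) = 39.10 + 35.45 = 74.55 g/mol.
a³ = (6.290 × 10^-8 cm)³ = 2.489 × 10^-22 cm³.
ρ = 4 × 74.55 / (6.022 × 10²³ × 2.489 × 10^-22) = 1.990 g/cm³.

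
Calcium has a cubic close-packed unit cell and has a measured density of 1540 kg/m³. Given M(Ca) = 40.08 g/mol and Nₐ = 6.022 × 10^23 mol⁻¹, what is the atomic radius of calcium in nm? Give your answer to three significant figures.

For an FCC cell (Z = 4), a³ = Z·M/(N_A·ρ) = 4 × 40.08 / (6.022 × 10²³ × 1.540) = 1.729 × 10^-22 cm³, so a = 5.571 × 10^-8 cm = 0.5571 nm.
Atoms touch along the face diagonal, so √2·a = 4r, so r = 0.3536 × a = 0.197 nm.

0.197 nm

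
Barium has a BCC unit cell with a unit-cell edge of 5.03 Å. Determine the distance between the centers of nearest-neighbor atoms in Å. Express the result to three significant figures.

4.36 Å

In a BCC structure, atoms touch along the body diagonal, so √3·a = 4r; the nearest-neighbor distance equals 2r = 0.8660·a.
d = 0.8660 × 5.03 = 4.36 Å.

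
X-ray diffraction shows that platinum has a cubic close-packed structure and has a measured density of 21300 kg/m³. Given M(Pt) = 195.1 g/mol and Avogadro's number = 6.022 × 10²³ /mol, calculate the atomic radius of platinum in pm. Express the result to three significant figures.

139 pm

For an FCC cell (Z = 4), a³ = Z·M/(N_A·ρ) = 4 × 195.1 / (6.022 × 10²³ × 21.30) = 6.084 × 10^-23 cm³, so a = 3.933 × 10^-8 cm = 393.3 pm.
Atoms touch along the face diagonal, so √2·a = 4r, so r = 0.3536 × a = 139 pm.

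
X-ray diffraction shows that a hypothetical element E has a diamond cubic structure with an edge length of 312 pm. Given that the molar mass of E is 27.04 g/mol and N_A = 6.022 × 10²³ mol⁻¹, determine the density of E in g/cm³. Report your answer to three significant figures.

A diamond cubic unit cell contains Z = 8 atoms.
Cell volume: a³ = (312 pm)³ = (3.120 × 10^-8 cm)³ = 3.037 × 10^-23 cm³.
ρ = Z·M/(N_A·a³) = 8 × 27.04 / (6.022 × 10²³ × 3.037 × 10^-23) = 11.83 g/cm³.

11.8 g/cm³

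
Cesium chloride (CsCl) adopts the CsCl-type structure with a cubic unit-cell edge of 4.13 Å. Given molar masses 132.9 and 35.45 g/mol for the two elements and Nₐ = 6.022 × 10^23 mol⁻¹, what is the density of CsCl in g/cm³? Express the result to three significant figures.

The CsCl-type structure contains Z = 1 formula unit per cell; M(CsCl) = 132.9 + 35.45 = 168.35 g/mol.
a³ = (4.130 × 10^-8 cm)³ = 7.044 × 10^-23 cm³.
ρ = 1 × 168.35 / (6.022 × 10²³ × 7.044 × 10^-23) = 3.968 g/cm³.

3.97 g/cm³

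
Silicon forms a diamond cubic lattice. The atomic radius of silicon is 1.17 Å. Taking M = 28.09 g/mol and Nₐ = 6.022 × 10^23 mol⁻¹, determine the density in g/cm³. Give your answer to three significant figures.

2.36 g/cm³

In a diamond cubic lattice, nearest neighbors lie along the body diagonal with √3·a = 8r, giving a = 5.404 Å = 5.404 × 10^-8 cm.
With Z = 8, ρ = Z·M/(N_A·a³) = 8 × 28.09 / (6.022 × 10²³ × 1.578 × 10^-22) = 2.365 g/cm³.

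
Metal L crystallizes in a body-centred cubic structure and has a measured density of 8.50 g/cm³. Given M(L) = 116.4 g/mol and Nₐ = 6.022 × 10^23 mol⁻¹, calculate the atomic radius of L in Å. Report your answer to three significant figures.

1.55 Å

For a BCC cell (Z = 2), a³ = Z·M/(N_A·ρ) = 2 × 116.4 / (6.022 × 10²³ × 8.500) = 4.548 × 10^-23 cm³, so a = 3.570 × 10^-8 cm = 3.570 Å.
Atoms touch along the body diagonal, so √3·a = 4r, so r = 0.4330 × a = 1.55 Å.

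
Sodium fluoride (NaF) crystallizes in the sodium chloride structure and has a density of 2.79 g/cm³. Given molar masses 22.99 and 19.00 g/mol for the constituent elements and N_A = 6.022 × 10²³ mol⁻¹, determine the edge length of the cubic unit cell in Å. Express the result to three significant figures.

M(NaF) = 41.99 g/mol; Z = 4 formula units per cell.
a³ = Z·M/(N_A·ρ) = 4 × 41.99 / (6.022 × 10²³ × 2.79) = 9.997 × 10^-23 cm³, so a = 4.641 × 10^-8 cm = 4.64 Å.

4.64 Å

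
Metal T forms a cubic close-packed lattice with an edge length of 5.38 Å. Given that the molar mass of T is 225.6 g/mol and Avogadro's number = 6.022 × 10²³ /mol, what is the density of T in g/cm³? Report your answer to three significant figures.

An FCC unit cell contains Z = 4 atoms.
Cell volume: a³ = (5.38 Å)³ = (5.380 × 10^-8 cm)³ = 1.557 × 10^-22 cm³.
ρ = Z·M/(N_A·a³) = 4 × 225.6 / (6.022 × 10²³ × 1.557 × 10^-22) = 9.623 g/cm³.

9.62 g/cm³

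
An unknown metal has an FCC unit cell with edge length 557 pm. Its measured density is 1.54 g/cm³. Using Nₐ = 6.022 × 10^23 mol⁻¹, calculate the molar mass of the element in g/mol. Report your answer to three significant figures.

An FCC cell has Z = 4 atoms; a = 5.570 × 10^-8 cm.
M = ρ·N_A·a³/Z = 1.54 × 6.022 × 10²³ × 1.728 × 10^-22 / 4 = 40.1 g/mol.

40.1 g/mol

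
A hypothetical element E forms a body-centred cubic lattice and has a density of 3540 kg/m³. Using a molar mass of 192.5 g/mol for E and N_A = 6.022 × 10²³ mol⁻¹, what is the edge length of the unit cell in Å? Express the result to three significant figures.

With Z = 2 atoms per BCC cell, a³ = Z·M/(N_A·ρ) = 2 × 192.5 / (6.022 × 10²³ × 3.540 g/cm³) = 1.806 × 10^-22 cm³.
a = (1.806 × 10^-22)^(1/3) = 5.652 × 10^-8 cm = 5.65 Å.

5.65 Å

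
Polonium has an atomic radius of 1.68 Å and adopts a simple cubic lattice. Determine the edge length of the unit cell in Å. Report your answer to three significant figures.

In a simple cubic lattice, atoms touch along the cell edge, so a = 2r.
a = 2r = 2 × 1.68 = 3.36 Å.

3.36 Å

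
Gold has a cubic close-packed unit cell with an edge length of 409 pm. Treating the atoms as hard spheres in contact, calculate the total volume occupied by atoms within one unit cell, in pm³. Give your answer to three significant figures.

In an FCC lattice atoms touch along the face diagonal, so √2·a = 4r, so r = 0.3536a = 144.6 pm.
V_atoms = Z × (4/3)πr³ = 4 × (4/3)π × (144.6)³ = 5.07 × 10^7 pm³.

5.07 × 10^7 pm³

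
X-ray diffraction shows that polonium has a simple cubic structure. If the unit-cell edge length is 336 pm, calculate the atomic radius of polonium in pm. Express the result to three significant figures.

In a simple cubic lattice, atoms touch along the cell edge, so a = 2r.
r = a/2 = 336/2 = 168 pm.

168 pm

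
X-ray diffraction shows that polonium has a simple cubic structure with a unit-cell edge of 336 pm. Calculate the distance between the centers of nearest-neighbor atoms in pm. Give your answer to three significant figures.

In a simple cubic structure, atoms touch along the cell edge, so a = 2r; the nearest-neighbor distance equals 2r = 1.000·a.
d = 1.000 × 336 = 336 pm.

336 pm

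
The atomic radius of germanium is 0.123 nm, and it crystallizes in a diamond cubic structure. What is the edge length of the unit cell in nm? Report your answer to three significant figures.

In a diamond cubic lattice, nearest neighbors lie along the body diagonal with √3·a = 8r.
a = 8r/√3 = 8 × 0.123 / 1.7321 = 0.568 nm.

0.568 nm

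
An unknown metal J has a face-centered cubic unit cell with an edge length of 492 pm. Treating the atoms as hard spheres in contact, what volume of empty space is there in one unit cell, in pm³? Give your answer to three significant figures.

3.09 × 10^7 pm³

In an FCC lattice atoms touch along the face diagonal, so √2·a = 4r, so r = 0.3536a = 173.9 pm.
V_cell = a³ = 1.191 × 10^8 pm³; V_atoms = 4 × (4/3)πr³ = 8.819 × 10^7 pm³.
Empty space = 1.191 × 10^8 − 8.819 × 10^7 = 3.09 × 10^7 pm³.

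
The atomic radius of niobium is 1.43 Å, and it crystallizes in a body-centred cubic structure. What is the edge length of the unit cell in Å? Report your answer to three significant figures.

3.30 Å

In a BCC lattice, atoms touch along the body diagonal, so √3·a = 4r.
a = 4r/√3 = 4 × 1.43 / 1.7321 = 3.30 Å.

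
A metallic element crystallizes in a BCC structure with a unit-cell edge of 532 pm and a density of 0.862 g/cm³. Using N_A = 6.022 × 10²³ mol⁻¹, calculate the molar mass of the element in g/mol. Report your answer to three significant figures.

39.1 g/mol

A BCC cell has Z = 2 atoms; a = 5.320 × 10^-8 cm.
M = ρ·N_A·a³/Z = 0.862 × 6.022 × 10²³ × 1.506 × 10^-22 / 2 = 39.1 g/mol.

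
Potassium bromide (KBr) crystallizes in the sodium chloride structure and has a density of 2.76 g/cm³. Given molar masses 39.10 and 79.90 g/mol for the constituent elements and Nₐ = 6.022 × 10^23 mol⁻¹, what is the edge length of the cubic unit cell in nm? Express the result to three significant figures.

M(KBr) = 119.0 g/mol; Z = 4 formula units per cell.
a³ = Z·M/(N_A·ρ) = 4 × 119.0 / (6.022 × 10²³ × 2.76) = 2.864 × 10^-22 cm³, so a = 6.592 × 10^-8 cm = 0.659 nm.

0.659 nm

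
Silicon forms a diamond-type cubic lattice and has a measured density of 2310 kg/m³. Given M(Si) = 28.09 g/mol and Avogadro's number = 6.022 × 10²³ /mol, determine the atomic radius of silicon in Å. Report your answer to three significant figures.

For a diamond cubic cell (Z = 8), a³ = Z·M/(N_A·ρ) = 8 × 28.09 / (6.022 × 10²³ × 2.310) = 1.615 × 10^-22 cm³, so a = 5.446 × 10^-8 cm = 5.446 Å.
Nearest neighbors lie along the body diagonal with √3·a = 8r, so r = 0.2165 × a = 1.18 Å.

1.18 Å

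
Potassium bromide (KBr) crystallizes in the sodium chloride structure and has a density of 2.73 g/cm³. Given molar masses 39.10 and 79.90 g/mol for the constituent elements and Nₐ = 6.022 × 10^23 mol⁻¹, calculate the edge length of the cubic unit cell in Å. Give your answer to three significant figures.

M(KBr) = 119.0 g/mol; Z = 4 formula units per cell.
a³ = Z·M/(N_A·ρ) = 4 × 119.0 / (6.022 × 10²³ × 2.73) = 2.895 × 10^-22 cm³, so a = 6.616 × 10^-8 cm = 6.62 Å.

6.62 Å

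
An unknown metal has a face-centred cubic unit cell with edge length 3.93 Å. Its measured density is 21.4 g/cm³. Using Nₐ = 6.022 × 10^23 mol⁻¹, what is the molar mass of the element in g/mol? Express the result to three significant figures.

196 g/mol

An FCC cell has Z = 4 atoms; a = 3.930 × 10^-8 cm.
M = ρ·N_A·a³/Z = 21.4 × 6.022 × 10²³ × 6.070 × 10^-23 / 4 = 196 g/mol.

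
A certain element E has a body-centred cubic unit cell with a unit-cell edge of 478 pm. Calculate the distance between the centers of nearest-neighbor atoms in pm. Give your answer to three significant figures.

414 pm

In a BCC structure, atoms touch along the body diagonal, so √3·a = 4r; the nearest-neighbor distance equals 2r = 0.8660·a.
d = 0.8660 × 478 = 414 pm.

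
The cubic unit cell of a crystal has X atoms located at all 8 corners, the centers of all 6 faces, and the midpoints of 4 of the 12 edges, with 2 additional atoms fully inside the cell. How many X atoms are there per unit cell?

Corner atoms are shared by 8 cells (1/8 each), face atoms by 2 (1/2 each), edge atoms by 4 (1/4 each), interior atoms are unshared.
Net atoms = 8 × 1/8 + 6 × 1/2 + 4 × 1/4 + 2 = 1 + 3 + 1 + 2 = 7.

7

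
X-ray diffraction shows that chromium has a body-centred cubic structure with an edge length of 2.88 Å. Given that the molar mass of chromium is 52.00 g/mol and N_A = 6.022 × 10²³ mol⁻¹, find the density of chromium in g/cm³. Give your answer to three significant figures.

A BCC unit cell contains Z = 2 atoms.
Cell volume: a³ = (2.88 Å)³ = (2.880 × 10^-8 cm)³ = 2.389 × 10^-23 cm³.
ρ = Z·M/(N_A·a³) = 2 × 52.00 / (6.022 × 10²³ × 2.389 × 10^-23) = 7.230 g/cm³.

7.23 g/cm³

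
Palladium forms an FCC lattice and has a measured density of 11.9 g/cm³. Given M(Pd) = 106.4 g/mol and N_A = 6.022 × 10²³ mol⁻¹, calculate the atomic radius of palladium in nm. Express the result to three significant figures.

0.138 nm

For an FCC cell (Z = 4), a³ = Z·M/(N_A·ρ) = 4 × 106.4 / (6.022 × 10²³ × 11.90) = 5.939 × 10^-23 cm³, so a = 3.902 × 10^-8 cm = 0.3902 nm.
Atoms touch along the face diagonal, so √2·a = 4r, so r = 0.3536 × a = 0.138 nm.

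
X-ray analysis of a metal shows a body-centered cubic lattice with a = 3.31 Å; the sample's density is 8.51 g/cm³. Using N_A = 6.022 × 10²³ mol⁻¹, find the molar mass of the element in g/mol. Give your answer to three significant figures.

92.9 g/mol

A BCC cell has Z = 2 atoms; a = 3.310 × 10^-8 cm.
M = ρ·N_A·a³/Z = 8.51 × 6.022 × 10²³ × 3.626 × 10^-23 / 2 = 92.9 g/mol.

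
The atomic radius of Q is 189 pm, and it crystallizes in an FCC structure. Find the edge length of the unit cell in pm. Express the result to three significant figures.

In an FCC lattice, atoms touch along the face diagonal, so √2·a = 4r.
a = 4r/√2 = 4 × 189 / 1.4142 = 535 pm.

535 pm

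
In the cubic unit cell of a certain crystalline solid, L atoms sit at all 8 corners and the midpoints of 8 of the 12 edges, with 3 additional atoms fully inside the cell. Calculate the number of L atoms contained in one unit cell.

6

Corner atoms are shared by 8 cells (1/8 each), edge atoms by 4 (1/4 each), interior atoms are unshared.
Net atoms = 8 × 1/8 + 8 × 1/4 + 3 = 1 + 2 + 3 = 6.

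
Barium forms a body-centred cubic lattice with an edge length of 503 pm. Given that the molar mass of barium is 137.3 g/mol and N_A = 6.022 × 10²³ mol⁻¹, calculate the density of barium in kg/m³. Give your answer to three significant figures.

A BCC unit cell contains Z = 2 atoms.
Cell volume: a³ = (503 pm)³ = (5.030 × 10^-8 cm)³ = 1.273 × 10^-22 cm³.
ρ = Z·M/(N_A·a³) = 2 × 137.3 / (6.022 × 10²³ × 1.273 × 10^-22) = 3.583 g/cm³ = 3580 kg/m³.

3580 kg/m³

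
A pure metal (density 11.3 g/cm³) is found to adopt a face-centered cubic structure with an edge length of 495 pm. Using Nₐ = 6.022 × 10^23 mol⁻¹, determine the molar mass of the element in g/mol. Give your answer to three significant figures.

An FCC cell has Z = 4 atoms; a = 4.950 × 10^-8 cm.
M = ρ·N_A·a³/Z = 11.3 × 6.022 × 10²³ × 1.213 × 10^-22 / 4 = 206 g/mol.

206 g/mol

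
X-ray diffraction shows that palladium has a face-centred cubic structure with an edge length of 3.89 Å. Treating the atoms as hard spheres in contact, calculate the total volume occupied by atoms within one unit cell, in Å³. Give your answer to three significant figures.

43.6 Å³

In an FCC lattice atoms touch along the face diagonal, so √2·a = 4r, so r = 0.3536a = 1.375 Å.
V_atoms = Z × (4/3)πr³ = 4 × (4/3)π × (1.375)³ = 43.6 Å³.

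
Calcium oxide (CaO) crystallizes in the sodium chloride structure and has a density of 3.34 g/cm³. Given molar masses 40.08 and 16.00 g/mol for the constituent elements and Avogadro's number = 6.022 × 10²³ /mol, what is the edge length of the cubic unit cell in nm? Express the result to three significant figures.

0.481 nm

M(CaO) = 56.08 g/mol; Z = 4 formula units per cell.
a³ = Z·M/(N_A·ρ) = 4 × 56.08 / (6.022 × 10²³ × 3.34) = 1.115 × 10^-22 cm³, so a = 4.813 × 10^-8 cm = 0.481 nm.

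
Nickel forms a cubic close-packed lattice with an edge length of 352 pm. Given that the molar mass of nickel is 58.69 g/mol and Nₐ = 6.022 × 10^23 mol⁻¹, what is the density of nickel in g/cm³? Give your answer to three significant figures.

An FCC unit cell contains Z = 4 atoms.
Cell volume: a³ = (352 pm)³ = (3.520 × 10^-8 cm)³ = 4.361 × 10^-23 cm³.
ρ = Z·M/(N_A·a³) = 4 × 58.69 / (6.022 × 10²³ × 4.361 × 10^-23) = 8.938 g/cm³.

8.94 g/cm³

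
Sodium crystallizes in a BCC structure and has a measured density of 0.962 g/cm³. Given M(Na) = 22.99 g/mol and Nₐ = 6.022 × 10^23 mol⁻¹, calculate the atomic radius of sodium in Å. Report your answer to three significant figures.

1.86 Å

For a BCC cell (Z = 2), a³ = Z·M/(N_A·ρ) = 2 × 22.99 / (6.022 × 10²³ × 0.9620) = 7.937 × 10^-23 cm³, so a = 4.298 × 10^-8 cm = 4.298 Å.
Atoms touch along the body diagonal, so √3·a = 4r, so r = 0.4330 × a = 1.86 Å.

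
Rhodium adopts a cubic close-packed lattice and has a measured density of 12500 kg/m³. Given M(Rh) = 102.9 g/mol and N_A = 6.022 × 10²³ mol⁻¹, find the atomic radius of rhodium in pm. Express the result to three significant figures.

For an FCC cell (Z = 4), a³ = Z·M/(N_A·ρ) = 4 × 102.9 / (6.022 × 10²³ × 12.50) = 5.468 × 10^-23 cm³, so a = 3.796 × 10^-8 cm = 379.6 pm.
Atoms touch along the face diagonal, so √2·a = 4r, so r = 0.3536 × a = 134 pm.

134 pm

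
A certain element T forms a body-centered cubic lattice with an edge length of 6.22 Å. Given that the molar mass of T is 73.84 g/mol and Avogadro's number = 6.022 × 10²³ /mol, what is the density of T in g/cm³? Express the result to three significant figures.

A BCC unit cell contains Z = 2 atoms.
Cell volume: a³ = (6.22 Å)³ = (6.220 × 10^-8 cm)³ = 2.406 × 10^-22 cm³.
ρ = Z·M/(N_A·a³) = 2 × 73.84 / (6.022 × 10²³ × 2.406 × 10^-22) = 1.019 g/cm³.

1.02 g/cm³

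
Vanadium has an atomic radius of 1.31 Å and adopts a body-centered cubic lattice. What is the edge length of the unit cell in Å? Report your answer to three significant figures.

3.03 Å

In a BCC lattice, atoms touch along the body diagonal, so √3·a = 4r.
a = 4r/√3 = 4 × 1.31 / 1.7321 = 3.03 Å.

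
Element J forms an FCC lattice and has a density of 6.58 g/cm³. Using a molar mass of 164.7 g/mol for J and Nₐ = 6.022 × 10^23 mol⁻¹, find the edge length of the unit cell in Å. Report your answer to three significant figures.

5.50 Å

With Z = 4 atoms per FCC cell, a³ = Z·M/(N_A·ρ) = 4 × 164.7 / (6.022 × 10²³ × 6.580 g/cm³) = 1.663 × 10^-22 cm³.
a = (1.663 × 10^-22)^(1/3) = 5.499 × 10^-8 cm = 5.50 Å.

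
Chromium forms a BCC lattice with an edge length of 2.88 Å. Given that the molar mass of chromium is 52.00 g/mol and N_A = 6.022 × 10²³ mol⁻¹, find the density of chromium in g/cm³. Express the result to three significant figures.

7.23 g/cm³

A BCC unit cell contains Z = 2 atoms.
Cell volume: a³ = (2.88 Å)³ = (2.880 × 10^-8 cm)³ = 2.389 × 10^-23 cm³.
ρ = Z·M/(N_A·a³) = 2 × 52.00 / (6.022 × 10²³ × 2.389 × 10^-23) = 7.230 g/cm³.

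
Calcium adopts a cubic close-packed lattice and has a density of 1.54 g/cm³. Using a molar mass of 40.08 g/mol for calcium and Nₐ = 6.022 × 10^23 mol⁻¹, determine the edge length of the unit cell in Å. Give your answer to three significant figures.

With Z = 4 atoms per FCC cell, a³ = Z·M/(N_A·ρ) = 4 × 40.08 / (6.022 × 10²³ × 1.540 g/cm³) = 1.729 × 10^-22 cm³.
a = (1.729 × 10^-22)^(1/3) = 5.571 × 10^-8 cm = 5.57 Å.

5.57 Å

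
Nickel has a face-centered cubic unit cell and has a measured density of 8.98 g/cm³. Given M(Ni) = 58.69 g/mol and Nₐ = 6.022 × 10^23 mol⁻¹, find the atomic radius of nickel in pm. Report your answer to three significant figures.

For an FCC cell (Z = 4), a³ = Z·M/(N_A·ρ) = 4 × 58.69 / (6.022 × 10²³ × 8.980) = 4.341 × 10^-23 cm³, so a = 3.515 × 10^-8 cm = 351.5 pm.
Atoms touch along the face diagonal, so √2·a = 4r, so r = 0.3536 × a = 124 pm.

124 pm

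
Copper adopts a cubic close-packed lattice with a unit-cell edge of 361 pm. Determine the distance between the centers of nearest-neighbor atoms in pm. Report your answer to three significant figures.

255 pm

In an FCC structure, atoms touch along the face diagonal, so √2·a = 4r; the nearest-neighbor distance equals 2r = 0.7071·a.
d = 0.7071 × 361 = 255 pm.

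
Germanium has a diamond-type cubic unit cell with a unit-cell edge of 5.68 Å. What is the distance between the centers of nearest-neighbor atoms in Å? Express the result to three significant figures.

In a diamond cubic structure, nearest neighbors lie along the body diagonal with √3·a = 8r; the nearest-neighbor distance equals 2r = 0.4330·a.
d = 0.4330 × 5.68 = 2.46 Å.

2.46 Å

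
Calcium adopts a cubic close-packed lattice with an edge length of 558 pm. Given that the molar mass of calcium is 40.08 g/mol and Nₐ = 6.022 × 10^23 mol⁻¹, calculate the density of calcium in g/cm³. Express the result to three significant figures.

An FCC unit cell contains Z = 4 atoms.
Cell volume: a³ = (558 pm)³ = (5.580 × 10^-8 cm)³ = 1.737 × 10^-22 cm³.
ρ = Z·M/(N_A·a³) = 4 × 40.08 / (6.022 × 10²³ × 1.737 × 10^-22) = 1.532 g/cm³.

1.53 g/cm³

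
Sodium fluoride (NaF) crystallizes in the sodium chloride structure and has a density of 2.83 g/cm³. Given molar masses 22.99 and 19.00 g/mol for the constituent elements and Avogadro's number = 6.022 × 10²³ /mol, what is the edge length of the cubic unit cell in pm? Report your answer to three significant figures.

M(NaF) = 41.99 g/mol; Z = 4 formula units per cell.
a³ = Z·M/(N_A·ρ) = 4 × 41.99 / (6.022 × 10²³ × 2.83) = 9.856 × 10^-23 cm³, so a = 4.619 × 10^-8 cm = 462 pm.

462 pm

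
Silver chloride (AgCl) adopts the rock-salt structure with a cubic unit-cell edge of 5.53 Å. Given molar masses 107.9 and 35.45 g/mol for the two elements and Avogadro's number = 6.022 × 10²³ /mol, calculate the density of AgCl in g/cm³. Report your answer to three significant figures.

The rock-salt structure contains Z = 4 formula units per cell; M(AgCl) = 107.9 + 35.45 = 143.35 g/mol.
a³ = (5.530 × 10^-8 cm)³ = 1.691 × 10^-22 cm³.
ρ = 4 × 143.35 / (6.022 × 10²³ × 1.691 × 10^-22) = 5.630 g/cm³.

5.63 g/cm³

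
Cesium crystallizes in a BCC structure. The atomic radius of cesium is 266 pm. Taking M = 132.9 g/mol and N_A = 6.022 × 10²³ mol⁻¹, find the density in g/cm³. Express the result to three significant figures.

1.90 g/cm³

In a BCC lattice, atoms touch along the body diagonal, so √3·a = 4r, giving a = 614.3 pm = 6.143 × 10^-8 cm.
With Z = 2, ρ = Z·M/(N_A·a³) = 2 × 132.9 / (6.022 × 10²³ × 2.318 × 10^-22) = 1.904 g/cm³.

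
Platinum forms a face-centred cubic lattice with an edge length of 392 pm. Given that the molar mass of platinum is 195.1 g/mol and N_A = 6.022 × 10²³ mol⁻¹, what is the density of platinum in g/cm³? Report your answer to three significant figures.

21.5 g/cm³

An FCC unit cell contains Z = 4 atoms.
Cell volume: a³ = (392 pm)³ = (3.920 × 10^-8 cm)³ = 6.024 × 10^-23 cm³.
ρ = Z·M/(N_A·a³) = 4 × 195.1 / (6.022 × 10²³ × 6.024 × 10^-23) = 21.51 g/cm³.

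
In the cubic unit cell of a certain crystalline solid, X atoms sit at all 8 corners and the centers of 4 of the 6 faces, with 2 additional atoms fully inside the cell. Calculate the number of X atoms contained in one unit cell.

Corner atoms are shared by 8 cells (1/8 each), face atoms by 2 (1/2 each), interior atoms are unshared.
Net atoms = 8 × 1/8 + 4 × 1/2 + 2 = 1 + 2 + 2 = 5.

5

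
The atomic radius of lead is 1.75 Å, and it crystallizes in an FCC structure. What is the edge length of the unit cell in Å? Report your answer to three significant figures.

4.95 Å

In an FCC lattice, atoms touch along the face diagonal, so √2·a = 4r.
a = 4r/√2 = 4 × 1.75 / 1.4142 = 4.95 Å.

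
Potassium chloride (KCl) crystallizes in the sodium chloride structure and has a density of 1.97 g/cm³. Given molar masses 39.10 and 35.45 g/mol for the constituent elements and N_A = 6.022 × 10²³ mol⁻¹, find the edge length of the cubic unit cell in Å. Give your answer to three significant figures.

6.31 Å

M(KCl) = 74.55 g/mol; Z = 4 formula units per cell.
a³ = Z·M/(N_A·ρ) = 4 × 74.55 / (6.022 × 10²³ × 1.97) = 2.514 × 10^-22 cm³, so a = 6.311 × 10^-8 cm = 6.31 Å.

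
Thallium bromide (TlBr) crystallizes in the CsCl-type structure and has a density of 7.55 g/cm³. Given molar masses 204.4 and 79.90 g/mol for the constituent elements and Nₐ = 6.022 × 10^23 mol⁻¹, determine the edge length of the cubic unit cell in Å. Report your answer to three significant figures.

M(TlBr) = 284.3 g/mol; Z = 1 formula unit per cell.
a³ = Z·M/(N_A·ρ) = 1 × 284.3 / (6.022 × 10²³ × 7.55) = 6.253 × 10^-23 cm³, so a = 3.969 × 10^-8 cm = 3.97 Å.

3.97 Å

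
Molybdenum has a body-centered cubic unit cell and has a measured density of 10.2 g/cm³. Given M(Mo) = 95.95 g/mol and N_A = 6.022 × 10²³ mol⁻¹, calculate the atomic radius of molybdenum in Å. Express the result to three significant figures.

1.36 Å

For a BCC cell (Z = 2), a³ = Z·M/(N_A·ρ) = 2 × 95.95 / (6.022 × 10²³ × 10.20) = 3.124 × 10^-23 cm³, so a = 3.150 × 10^-8 cm = 3.150 Å.
Atoms touch along the body diagonal, so √3·a = 4r, so r = 0.4330 × a = 1.36 Å.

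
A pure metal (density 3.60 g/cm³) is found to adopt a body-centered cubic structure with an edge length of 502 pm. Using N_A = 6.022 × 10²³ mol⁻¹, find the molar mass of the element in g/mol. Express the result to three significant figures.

A BCC cell has Z = 2 atoms; a = 5.020 × 10^-8 cm.
M = ρ·N_A·a³/Z = 3.60 × 6.022 × 10²³ × 1.265 × 10^-22 / 2 = 137 g/mol.

137 g/mol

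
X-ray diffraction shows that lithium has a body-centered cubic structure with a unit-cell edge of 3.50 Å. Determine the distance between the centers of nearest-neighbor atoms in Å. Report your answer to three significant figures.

3.03 Å

In a BCC structure, atoms touch along the body diagonal, so √3·a = 4r; the nearest-neighbor distance equals 2r = 0.8660·a.
d = 0.8660 × 3.50 = 3.03 Å.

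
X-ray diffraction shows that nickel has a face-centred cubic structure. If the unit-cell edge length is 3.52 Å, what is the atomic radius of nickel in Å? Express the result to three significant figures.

1.24 Å

In an FCC lattice, atoms touch along the face diagonal, so √2·a = 4r.
r = √2·a/4 = 1.4142 × 3.52 / 4 = 1.24 Å.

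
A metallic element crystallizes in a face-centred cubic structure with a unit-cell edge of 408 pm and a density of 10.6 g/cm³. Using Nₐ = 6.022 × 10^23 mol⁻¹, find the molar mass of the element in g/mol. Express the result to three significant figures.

108 g/mol

An FCC cell has Z = 4 atoms; a = 4.080 × 10^-8 cm.
M = ρ·N_A·a³/Z = 10.6 × 6.022 × 10²³ × 6.792 × 10^-23 / 4 = 108 g/mol.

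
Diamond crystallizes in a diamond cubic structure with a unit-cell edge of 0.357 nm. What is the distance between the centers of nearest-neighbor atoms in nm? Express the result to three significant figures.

In a diamond cubic structure, nearest neighbors lie along the body diagonal with √3·a = 8r; the nearest-neighbor distance equals 2r = 0.4330·a.
d = 0.4330 × 0.357 = 0.155 nm.

0.155 nm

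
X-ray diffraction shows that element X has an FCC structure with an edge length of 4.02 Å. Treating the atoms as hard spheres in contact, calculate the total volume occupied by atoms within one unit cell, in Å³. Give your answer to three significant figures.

In an FCC lattice atoms touch along the face diagonal, so √2·a = 4r, so r = 0.3536a = 1.421 Å.
V_atoms = Z × (4/3)πr³ = 4 × (4/3)π × (1.421)³ = 48.1 Å³.

48.1 Å³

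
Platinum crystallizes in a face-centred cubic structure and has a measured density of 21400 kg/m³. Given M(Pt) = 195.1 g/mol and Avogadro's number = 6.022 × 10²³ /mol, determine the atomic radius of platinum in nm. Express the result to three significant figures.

0.139 nm

For an FCC cell (Z = 4), a³ = Z·M/(N_A·ρ) = 4 × 195.1 / (6.022 × 10²³ × 21.40) = 6.056 × 10^-23 cm³, so a = 3.927 × 10^-8 cm = 0.3927 nm.
Atoms touch along the face diagonal, so √2·a = 4r, so r = 0.3536 × a = 0.139 nm.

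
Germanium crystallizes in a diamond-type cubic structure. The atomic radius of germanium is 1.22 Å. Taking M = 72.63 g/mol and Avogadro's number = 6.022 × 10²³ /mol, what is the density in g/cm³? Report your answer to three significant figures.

5.39 g/cm³

In a diamond cubic lattice, nearest neighbors lie along the body diagonal with √3·a = 8r, giving a = 5.635 Å = 5.635 × 10^-8 cm.
With Z = 8, ρ = Z·M/(N_A·a³) = 8 × 72.63 / (6.022 × 10²³ × 1.789 × 10^-22) = 5.393 g/cm³.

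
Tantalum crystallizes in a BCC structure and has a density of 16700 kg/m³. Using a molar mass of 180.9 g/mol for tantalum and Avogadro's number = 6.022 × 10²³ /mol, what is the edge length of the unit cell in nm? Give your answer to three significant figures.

0.330 nm

With Z = 2 atoms per BCC cell, a³ = Z·M/(N_A·ρ) = 2 × 180.9 / (6.022 × 10²³ × 16.70 g/cm³) = 3.598 × 10^-23 cm³.
a = (3.598 × 10^-23)^(1/3) = 3.301 × 10^-8 cm = 0.330 nm.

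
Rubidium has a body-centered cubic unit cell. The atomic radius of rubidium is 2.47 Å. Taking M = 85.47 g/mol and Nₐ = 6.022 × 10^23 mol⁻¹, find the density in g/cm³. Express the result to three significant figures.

In a BCC lattice, atoms touch along the body diagonal, so √3·a = 4r, giving a = 5.704 Å = 5.704 × 10^-8 cm.
With Z = 2, ρ = Z·M/(N_A·a³) = 2 × 85.47 / (6.022 × 10²³ × 1.856 × 10^-22) = 1.529 g/cm³.

1.53 g/cm³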